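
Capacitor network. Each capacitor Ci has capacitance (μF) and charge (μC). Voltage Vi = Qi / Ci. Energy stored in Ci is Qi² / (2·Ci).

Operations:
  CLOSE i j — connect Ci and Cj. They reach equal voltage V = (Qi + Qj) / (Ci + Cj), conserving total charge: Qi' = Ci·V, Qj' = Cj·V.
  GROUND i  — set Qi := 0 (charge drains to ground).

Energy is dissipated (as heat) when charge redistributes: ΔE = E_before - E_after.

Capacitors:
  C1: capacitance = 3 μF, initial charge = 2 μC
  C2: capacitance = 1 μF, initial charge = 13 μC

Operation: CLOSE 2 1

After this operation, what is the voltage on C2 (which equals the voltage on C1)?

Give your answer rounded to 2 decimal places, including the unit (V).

Initial: C1(3μF, Q=2μC, V=0.67V), C2(1μF, Q=13μC, V=13.00V)
Op 1: CLOSE 2-1: Q_total=15.00, C_total=4.00, V=3.75; Q2=3.75, Q1=11.25; dissipated=57.042

Answer: 3.75 V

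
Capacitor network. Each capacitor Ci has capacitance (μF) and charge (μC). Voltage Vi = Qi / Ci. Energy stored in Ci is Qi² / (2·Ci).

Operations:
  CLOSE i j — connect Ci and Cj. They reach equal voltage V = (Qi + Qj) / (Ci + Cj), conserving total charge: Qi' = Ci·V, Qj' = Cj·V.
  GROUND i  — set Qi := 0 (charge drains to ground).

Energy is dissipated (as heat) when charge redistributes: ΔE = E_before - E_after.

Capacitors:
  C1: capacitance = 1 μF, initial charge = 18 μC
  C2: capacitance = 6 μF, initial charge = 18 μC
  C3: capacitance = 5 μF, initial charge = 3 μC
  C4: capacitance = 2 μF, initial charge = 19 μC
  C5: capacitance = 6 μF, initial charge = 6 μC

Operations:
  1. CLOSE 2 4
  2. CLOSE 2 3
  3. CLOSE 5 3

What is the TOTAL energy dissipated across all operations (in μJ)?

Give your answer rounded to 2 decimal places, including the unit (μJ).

Initial: C1(1μF, Q=18μC, V=18.00V), C2(6μF, Q=18μC, V=3.00V), C3(5μF, Q=3μC, V=0.60V), C4(2μF, Q=19μC, V=9.50V), C5(6μF, Q=6μC, V=1.00V)
Op 1: CLOSE 2-4: Q_total=37.00, C_total=8.00, V=4.62; Q2=27.75, Q4=9.25; dissipated=31.688
Op 2: CLOSE 2-3: Q_total=30.75, C_total=11.00, V=2.80; Q2=16.77, Q3=13.98; dissipated=22.092
Op 3: CLOSE 5-3: Q_total=19.98, C_total=11.00, V=1.82; Q5=10.90, Q3=9.08; dissipated=4.396
Total dissipated: 58.175 μJ

Answer: 58.18 μJ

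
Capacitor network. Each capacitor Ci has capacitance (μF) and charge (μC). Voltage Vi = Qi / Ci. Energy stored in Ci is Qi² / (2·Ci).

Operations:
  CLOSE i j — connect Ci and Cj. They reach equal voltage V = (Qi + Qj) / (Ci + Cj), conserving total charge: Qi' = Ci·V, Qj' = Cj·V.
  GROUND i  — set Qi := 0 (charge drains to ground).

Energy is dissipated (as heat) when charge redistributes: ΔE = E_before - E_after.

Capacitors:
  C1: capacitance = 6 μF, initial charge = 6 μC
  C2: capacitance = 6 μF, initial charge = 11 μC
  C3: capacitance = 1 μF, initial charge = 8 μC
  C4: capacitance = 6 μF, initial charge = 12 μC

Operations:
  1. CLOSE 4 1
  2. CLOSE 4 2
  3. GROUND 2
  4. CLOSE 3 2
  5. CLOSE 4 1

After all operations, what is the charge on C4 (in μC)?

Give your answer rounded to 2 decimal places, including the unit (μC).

Answer: 9.50 μC

Derivation:
Initial: C1(6μF, Q=6μC, V=1.00V), C2(6μF, Q=11μC, V=1.83V), C3(1μF, Q=8μC, V=8.00V), C4(6μF, Q=12μC, V=2.00V)
Op 1: CLOSE 4-1: Q_total=18.00, C_total=12.00, V=1.50; Q4=9.00, Q1=9.00; dissipated=1.500
Op 2: CLOSE 4-2: Q_total=20.00, C_total=12.00, V=1.67; Q4=10.00, Q2=10.00; dissipated=0.167
Op 3: GROUND 2: Q2=0; energy lost=8.333
Op 4: CLOSE 3-2: Q_total=8.00, C_total=7.00, V=1.14; Q3=1.14, Q2=6.86; dissipated=27.429
Op 5: CLOSE 4-1: Q_total=19.00, C_total=12.00, V=1.58; Q4=9.50, Q1=9.50; dissipated=0.042
Final charges: Q1=9.50, Q2=6.86, Q3=1.14, Q4=9.50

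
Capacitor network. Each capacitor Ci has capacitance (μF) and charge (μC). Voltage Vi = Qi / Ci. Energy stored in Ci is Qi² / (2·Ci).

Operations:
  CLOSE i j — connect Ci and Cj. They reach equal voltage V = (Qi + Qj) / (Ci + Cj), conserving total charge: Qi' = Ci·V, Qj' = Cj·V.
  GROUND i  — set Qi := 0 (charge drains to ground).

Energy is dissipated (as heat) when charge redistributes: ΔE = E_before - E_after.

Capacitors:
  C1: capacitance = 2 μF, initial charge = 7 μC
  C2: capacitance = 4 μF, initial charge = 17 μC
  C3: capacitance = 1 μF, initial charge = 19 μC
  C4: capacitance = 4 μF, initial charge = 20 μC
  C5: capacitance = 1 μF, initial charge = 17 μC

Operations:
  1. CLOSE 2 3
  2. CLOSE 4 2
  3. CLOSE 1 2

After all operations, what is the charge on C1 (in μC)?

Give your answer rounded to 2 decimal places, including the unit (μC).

Initial: C1(2μF, Q=7μC, V=3.50V), C2(4μF, Q=17μC, V=4.25V), C3(1μF, Q=19μC, V=19.00V), C4(4μF, Q=20μC, V=5.00V), C5(1μF, Q=17μC, V=17.00V)
Op 1: CLOSE 2-3: Q_total=36.00, C_total=5.00, V=7.20; Q2=28.80, Q3=7.20; dissipated=87.025
Op 2: CLOSE 4-2: Q_total=48.80, C_total=8.00, V=6.10; Q4=24.40, Q2=24.40; dissipated=4.840
Op 3: CLOSE 1-2: Q_total=31.40, C_total=6.00, V=5.23; Q1=10.47, Q2=20.93; dissipated=4.507
Final charges: Q1=10.47, Q2=20.93, Q3=7.20, Q4=24.40, Q5=17.00

Answer: 10.47 μC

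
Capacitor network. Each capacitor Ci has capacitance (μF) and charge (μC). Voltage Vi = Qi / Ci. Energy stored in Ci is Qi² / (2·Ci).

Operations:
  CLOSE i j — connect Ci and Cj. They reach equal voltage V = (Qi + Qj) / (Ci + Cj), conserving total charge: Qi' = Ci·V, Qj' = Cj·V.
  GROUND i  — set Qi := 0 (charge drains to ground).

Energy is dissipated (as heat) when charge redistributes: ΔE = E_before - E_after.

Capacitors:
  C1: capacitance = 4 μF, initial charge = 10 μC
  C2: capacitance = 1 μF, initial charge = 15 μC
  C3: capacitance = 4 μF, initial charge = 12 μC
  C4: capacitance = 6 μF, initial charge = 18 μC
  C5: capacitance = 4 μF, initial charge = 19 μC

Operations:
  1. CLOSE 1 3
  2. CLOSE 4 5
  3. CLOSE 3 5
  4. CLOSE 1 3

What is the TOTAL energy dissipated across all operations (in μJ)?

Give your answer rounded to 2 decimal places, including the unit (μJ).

Initial: C1(4μF, Q=10μC, V=2.50V), C2(1μF, Q=15μC, V=15.00V), C3(4μF, Q=12μC, V=3.00V), C4(6μF, Q=18μC, V=3.00V), C5(4μF, Q=19μC, V=4.75V)
Op 1: CLOSE 1-3: Q_total=22.00, C_total=8.00, V=2.75; Q1=11.00, Q3=11.00; dissipated=0.250
Op 2: CLOSE 4-5: Q_total=37.00, C_total=10.00, V=3.70; Q4=22.20, Q5=14.80; dissipated=3.675
Op 3: CLOSE 3-5: Q_total=25.80, C_total=8.00, V=3.23; Q3=12.90, Q5=12.90; dissipated=0.902
Op 4: CLOSE 1-3: Q_total=23.90, C_total=8.00, V=2.99; Q1=11.95, Q3=11.95; dissipated=0.226
Total dissipated: 5.053 μJ

Answer: 5.05 μJ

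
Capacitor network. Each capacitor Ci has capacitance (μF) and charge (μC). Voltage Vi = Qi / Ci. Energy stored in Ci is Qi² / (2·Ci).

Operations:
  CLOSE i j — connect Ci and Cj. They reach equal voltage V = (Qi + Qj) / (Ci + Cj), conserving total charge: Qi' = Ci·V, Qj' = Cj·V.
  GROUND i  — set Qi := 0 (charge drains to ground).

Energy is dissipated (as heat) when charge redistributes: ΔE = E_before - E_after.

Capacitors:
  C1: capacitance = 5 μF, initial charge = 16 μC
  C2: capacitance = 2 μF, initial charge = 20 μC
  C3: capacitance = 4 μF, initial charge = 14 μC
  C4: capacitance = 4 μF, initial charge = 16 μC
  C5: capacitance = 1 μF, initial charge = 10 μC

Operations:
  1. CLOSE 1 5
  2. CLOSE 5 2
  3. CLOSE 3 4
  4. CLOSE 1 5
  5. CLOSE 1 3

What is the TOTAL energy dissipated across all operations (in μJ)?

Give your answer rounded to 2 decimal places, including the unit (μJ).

Initial: C1(5μF, Q=16μC, V=3.20V), C2(2μF, Q=20μC, V=10.00V), C3(4μF, Q=14μC, V=3.50V), C4(4μF, Q=16μC, V=4.00V), C5(1μF, Q=10μC, V=10.00V)
Op 1: CLOSE 1-5: Q_total=26.00, C_total=6.00, V=4.33; Q1=21.67, Q5=4.33; dissipated=19.267
Op 2: CLOSE 5-2: Q_total=24.33, C_total=3.00, V=8.11; Q5=8.11, Q2=16.22; dissipated=10.704
Op 3: CLOSE 3-4: Q_total=30.00, C_total=8.00, V=3.75; Q3=15.00, Q4=15.00; dissipated=0.250
Op 4: CLOSE 1-5: Q_total=29.78, C_total=6.00, V=4.96; Q1=24.81, Q5=4.96; dissipated=5.947
Op 5: CLOSE 1-3: Q_total=39.81, C_total=9.00, V=4.42; Q1=22.12, Q3=17.70; dissipated=1.635
Total dissipated: 37.802 μJ

Answer: 37.80 μJ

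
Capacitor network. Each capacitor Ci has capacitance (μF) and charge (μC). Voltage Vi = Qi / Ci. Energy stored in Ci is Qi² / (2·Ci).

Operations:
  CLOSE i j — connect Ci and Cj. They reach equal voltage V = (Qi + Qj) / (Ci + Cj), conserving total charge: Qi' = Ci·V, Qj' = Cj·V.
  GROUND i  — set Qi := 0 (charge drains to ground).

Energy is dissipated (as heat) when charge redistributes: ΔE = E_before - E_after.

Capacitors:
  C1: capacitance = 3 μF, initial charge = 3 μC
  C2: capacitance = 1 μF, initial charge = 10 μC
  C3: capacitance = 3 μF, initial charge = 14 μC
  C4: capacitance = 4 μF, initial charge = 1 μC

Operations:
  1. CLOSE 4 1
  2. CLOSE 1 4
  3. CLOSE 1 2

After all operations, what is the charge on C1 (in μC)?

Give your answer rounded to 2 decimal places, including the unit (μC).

Answer: 8.79 μC

Derivation:
Initial: C1(3μF, Q=3μC, V=1.00V), C2(1μF, Q=10μC, V=10.00V), C3(3μF, Q=14μC, V=4.67V), C4(4μF, Q=1μC, V=0.25V)
Op 1: CLOSE 4-1: Q_total=4.00, C_total=7.00, V=0.57; Q4=2.29, Q1=1.71; dissipated=0.482
Op 2: CLOSE 1-4: Q_total=4.00, C_total=7.00, V=0.57; Q1=1.71, Q4=2.29; dissipated=0.000
Op 3: CLOSE 1-2: Q_total=11.71, C_total=4.00, V=2.93; Q1=8.79, Q2=2.93; dissipated=33.337
Final charges: Q1=8.79, Q2=2.93, Q3=14.00, Q4=2.29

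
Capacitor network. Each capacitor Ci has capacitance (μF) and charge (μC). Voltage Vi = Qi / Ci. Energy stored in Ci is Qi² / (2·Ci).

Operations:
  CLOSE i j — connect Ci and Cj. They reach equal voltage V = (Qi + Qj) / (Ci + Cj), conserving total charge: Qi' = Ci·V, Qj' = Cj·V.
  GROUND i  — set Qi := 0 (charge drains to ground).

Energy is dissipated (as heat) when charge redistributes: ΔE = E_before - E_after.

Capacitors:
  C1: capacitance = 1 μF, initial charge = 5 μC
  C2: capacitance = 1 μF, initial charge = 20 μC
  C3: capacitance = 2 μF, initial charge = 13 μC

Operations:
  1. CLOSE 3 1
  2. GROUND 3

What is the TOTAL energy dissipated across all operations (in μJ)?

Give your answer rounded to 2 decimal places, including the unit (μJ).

Initial: C1(1μF, Q=5μC, V=5.00V), C2(1μF, Q=20μC, V=20.00V), C3(2μF, Q=13μC, V=6.50V)
Op 1: CLOSE 3-1: Q_total=18.00, C_total=3.00, V=6.00; Q3=12.00, Q1=6.00; dissipated=0.750
Op 2: GROUND 3: Q3=0; energy lost=36.000
Total dissipated: 36.750 μJ

Answer: 36.75 μJ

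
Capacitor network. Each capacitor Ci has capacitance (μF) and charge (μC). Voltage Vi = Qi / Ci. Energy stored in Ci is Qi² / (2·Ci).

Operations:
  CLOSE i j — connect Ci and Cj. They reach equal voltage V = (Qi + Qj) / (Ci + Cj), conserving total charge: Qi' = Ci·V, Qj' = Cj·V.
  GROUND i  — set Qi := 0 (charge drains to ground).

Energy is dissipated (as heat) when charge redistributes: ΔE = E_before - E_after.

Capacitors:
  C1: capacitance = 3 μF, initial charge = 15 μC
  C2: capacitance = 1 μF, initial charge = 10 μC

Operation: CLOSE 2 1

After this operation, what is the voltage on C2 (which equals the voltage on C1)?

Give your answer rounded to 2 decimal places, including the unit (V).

Answer: 6.25 V

Derivation:
Initial: C1(3μF, Q=15μC, V=5.00V), C2(1μF, Q=10μC, V=10.00V)
Op 1: CLOSE 2-1: Q_total=25.00, C_total=4.00, V=6.25; Q2=6.25, Q1=18.75; dissipated=9.375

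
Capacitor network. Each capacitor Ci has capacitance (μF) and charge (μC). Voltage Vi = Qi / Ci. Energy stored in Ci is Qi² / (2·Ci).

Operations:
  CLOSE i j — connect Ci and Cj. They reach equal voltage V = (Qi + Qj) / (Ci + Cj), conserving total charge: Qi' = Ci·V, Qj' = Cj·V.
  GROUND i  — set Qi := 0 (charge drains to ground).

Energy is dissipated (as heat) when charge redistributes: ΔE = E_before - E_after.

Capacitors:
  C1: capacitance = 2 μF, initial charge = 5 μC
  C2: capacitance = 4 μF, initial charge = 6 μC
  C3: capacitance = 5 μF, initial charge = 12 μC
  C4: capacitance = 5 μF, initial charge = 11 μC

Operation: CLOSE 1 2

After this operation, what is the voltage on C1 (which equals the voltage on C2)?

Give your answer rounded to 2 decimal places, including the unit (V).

Answer: 1.83 V

Derivation:
Initial: C1(2μF, Q=5μC, V=2.50V), C2(4μF, Q=6μC, V=1.50V), C3(5μF, Q=12μC, V=2.40V), C4(5μF, Q=11μC, V=2.20V)
Op 1: CLOSE 1-2: Q_total=11.00, C_total=6.00, V=1.83; Q1=3.67, Q2=7.33; dissipated=0.667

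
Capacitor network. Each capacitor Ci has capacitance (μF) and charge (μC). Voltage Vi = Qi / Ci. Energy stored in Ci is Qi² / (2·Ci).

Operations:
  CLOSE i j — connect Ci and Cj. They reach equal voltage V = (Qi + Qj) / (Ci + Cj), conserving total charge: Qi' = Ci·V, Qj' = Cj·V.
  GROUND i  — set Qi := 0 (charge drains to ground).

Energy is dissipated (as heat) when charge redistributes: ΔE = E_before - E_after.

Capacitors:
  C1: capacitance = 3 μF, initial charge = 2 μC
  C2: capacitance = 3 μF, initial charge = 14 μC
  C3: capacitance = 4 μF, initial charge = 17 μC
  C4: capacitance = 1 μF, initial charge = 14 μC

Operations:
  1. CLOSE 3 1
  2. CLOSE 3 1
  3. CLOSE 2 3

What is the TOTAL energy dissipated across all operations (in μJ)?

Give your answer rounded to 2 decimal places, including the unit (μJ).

Initial: C1(3μF, Q=2μC, V=0.67V), C2(3μF, Q=14μC, V=4.67V), C3(4μF, Q=17μC, V=4.25V), C4(1μF, Q=14μC, V=14.00V)
Op 1: CLOSE 3-1: Q_total=19.00, C_total=7.00, V=2.71; Q3=10.86, Q1=8.14; dissipated=11.006
Op 2: CLOSE 3-1: Q_total=19.00, C_total=7.00, V=2.71; Q3=10.86, Q1=8.14; dissipated=0.000
Op 3: CLOSE 2-3: Q_total=24.86, C_total=7.00, V=3.55; Q2=10.65, Q3=14.20; dissipated=3.267
Total dissipated: 14.273 μJ

Answer: 14.27 μJ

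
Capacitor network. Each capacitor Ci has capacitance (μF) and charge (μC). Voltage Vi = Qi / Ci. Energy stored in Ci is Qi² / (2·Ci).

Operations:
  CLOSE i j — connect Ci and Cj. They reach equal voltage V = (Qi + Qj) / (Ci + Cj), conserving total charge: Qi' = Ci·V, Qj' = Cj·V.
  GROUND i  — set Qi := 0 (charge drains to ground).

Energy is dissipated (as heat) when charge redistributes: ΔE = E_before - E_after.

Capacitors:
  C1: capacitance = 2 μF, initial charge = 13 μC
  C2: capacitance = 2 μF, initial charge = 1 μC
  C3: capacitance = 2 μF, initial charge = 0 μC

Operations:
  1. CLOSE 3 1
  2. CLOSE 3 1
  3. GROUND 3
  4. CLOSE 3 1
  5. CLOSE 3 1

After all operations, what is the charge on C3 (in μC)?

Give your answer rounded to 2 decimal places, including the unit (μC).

Initial: C1(2μF, Q=13μC, V=6.50V), C2(2μF, Q=1μC, V=0.50V), C3(2μF, Q=0μC, V=0.00V)
Op 1: CLOSE 3-1: Q_total=13.00, C_total=4.00, V=3.25; Q3=6.50, Q1=6.50; dissipated=21.125
Op 2: CLOSE 3-1: Q_total=13.00, C_total=4.00, V=3.25; Q3=6.50, Q1=6.50; dissipated=0.000
Op 3: GROUND 3: Q3=0; energy lost=10.562
Op 4: CLOSE 3-1: Q_total=6.50, C_total=4.00, V=1.62; Q3=3.25, Q1=3.25; dissipated=5.281
Op 5: CLOSE 3-1: Q_total=6.50, C_total=4.00, V=1.62; Q3=3.25, Q1=3.25; dissipated=0.000
Final charges: Q1=3.25, Q2=1.00, Q3=3.25

Answer: 3.25 μC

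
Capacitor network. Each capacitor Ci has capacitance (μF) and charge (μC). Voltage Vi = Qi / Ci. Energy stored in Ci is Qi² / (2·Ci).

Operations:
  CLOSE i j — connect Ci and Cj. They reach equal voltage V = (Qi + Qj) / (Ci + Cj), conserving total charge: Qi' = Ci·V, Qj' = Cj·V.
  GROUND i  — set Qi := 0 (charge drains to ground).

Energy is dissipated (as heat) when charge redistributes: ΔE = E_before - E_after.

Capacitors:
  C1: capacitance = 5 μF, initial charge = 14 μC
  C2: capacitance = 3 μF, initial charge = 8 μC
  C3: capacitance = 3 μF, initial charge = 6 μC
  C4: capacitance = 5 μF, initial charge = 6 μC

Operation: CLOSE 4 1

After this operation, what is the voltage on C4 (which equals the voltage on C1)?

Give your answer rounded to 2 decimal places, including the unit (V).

Answer: 2.00 V

Derivation:
Initial: C1(5μF, Q=14μC, V=2.80V), C2(3μF, Q=8μC, V=2.67V), C3(3μF, Q=6μC, V=2.00V), C4(5μF, Q=6μC, V=1.20V)
Op 1: CLOSE 4-1: Q_total=20.00, C_total=10.00, V=2.00; Q4=10.00, Q1=10.00; dissipated=3.200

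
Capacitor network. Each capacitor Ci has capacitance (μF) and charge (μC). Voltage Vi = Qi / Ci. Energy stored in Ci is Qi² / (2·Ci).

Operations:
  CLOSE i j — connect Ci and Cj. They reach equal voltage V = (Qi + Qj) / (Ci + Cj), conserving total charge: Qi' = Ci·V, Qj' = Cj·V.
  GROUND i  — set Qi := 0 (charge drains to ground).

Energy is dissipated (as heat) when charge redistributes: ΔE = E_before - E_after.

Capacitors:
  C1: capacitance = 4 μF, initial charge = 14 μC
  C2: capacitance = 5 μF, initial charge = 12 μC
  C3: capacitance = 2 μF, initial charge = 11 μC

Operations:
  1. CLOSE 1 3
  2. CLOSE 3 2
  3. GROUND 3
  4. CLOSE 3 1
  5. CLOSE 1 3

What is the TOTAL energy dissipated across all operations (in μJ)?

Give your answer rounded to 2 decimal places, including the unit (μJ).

Initial: C1(4μF, Q=14μC, V=3.50V), C2(5μF, Q=12μC, V=2.40V), C3(2μF, Q=11μC, V=5.50V)
Op 1: CLOSE 1-3: Q_total=25.00, C_total=6.00, V=4.17; Q1=16.67, Q3=8.33; dissipated=2.667
Op 2: CLOSE 3-2: Q_total=20.33, C_total=7.00, V=2.90; Q3=5.81, Q2=14.52; dissipated=2.229
Op 3: GROUND 3: Q3=0; energy lost=8.438
Op 4: CLOSE 3-1: Q_total=16.67, C_total=6.00, V=2.78; Q3=5.56, Q1=11.11; dissipated=11.574
Op 5: CLOSE 1-3: Q_total=16.67, C_total=6.00, V=2.78; Q1=11.11, Q3=5.56; dissipated=0.000
Total dissipated: 24.908 μJ

Answer: 24.91 μJ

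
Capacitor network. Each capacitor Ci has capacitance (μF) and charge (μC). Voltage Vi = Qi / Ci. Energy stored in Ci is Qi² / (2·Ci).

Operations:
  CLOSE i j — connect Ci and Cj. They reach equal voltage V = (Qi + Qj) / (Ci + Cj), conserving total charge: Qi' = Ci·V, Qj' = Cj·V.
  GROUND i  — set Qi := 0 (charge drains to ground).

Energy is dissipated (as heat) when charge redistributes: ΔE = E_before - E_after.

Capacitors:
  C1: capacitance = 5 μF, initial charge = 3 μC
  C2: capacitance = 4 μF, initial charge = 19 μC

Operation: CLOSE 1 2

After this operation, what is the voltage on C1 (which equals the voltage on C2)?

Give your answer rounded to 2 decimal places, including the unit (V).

Initial: C1(5μF, Q=3μC, V=0.60V), C2(4μF, Q=19μC, V=4.75V)
Op 1: CLOSE 1-2: Q_total=22.00, C_total=9.00, V=2.44; Q1=12.22, Q2=9.78; dissipated=19.136

Answer: 2.44 V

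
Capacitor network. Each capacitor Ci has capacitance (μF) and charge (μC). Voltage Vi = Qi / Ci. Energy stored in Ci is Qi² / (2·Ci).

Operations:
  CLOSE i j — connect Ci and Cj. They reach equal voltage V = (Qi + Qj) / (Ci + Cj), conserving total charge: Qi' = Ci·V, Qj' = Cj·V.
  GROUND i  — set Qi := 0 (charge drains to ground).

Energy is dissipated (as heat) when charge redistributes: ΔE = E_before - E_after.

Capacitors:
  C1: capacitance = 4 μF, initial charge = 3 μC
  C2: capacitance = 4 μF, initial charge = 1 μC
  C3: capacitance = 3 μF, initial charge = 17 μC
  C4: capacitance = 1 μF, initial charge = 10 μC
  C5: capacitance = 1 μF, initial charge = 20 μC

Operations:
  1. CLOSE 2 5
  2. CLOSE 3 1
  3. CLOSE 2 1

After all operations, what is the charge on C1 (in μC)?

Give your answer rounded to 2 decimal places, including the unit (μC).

Answer: 14.11 μC

Derivation:
Initial: C1(4μF, Q=3μC, V=0.75V), C2(4μF, Q=1μC, V=0.25V), C3(3μF, Q=17μC, V=5.67V), C4(1μF, Q=10μC, V=10.00V), C5(1μF, Q=20μC, V=20.00V)
Op 1: CLOSE 2-5: Q_total=21.00, C_total=5.00, V=4.20; Q2=16.80, Q5=4.20; dissipated=156.025
Op 2: CLOSE 3-1: Q_total=20.00, C_total=7.00, V=2.86; Q3=8.57, Q1=11.43; dissipated=20.720
Op 3: CLOSE 2-1: Q_total=28.23, C_total=8.00, V=3.53; Q2=14.11, Q1=14.11; dissipated=1.803
Final charges: Q1=14.11, Q2=14.11, Q3=8.57, Q4=10.00, Q5=4.20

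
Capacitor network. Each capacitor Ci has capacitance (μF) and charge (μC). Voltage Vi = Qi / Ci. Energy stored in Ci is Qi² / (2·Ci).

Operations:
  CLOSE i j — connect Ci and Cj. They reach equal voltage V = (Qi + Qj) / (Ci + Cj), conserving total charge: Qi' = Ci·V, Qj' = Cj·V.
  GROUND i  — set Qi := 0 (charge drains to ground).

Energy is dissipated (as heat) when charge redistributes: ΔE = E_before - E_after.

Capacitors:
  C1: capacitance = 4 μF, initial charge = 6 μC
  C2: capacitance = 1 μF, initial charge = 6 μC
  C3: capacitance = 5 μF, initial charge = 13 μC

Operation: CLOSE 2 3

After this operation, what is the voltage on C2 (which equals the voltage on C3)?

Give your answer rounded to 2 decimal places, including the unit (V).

Answer: 3.17 V

Derivation:
Initial: C1(4μF, Q=6μC, V=1.50V), C2(1μF, Q=6μC, V=6.00V), C3(5μF, Q=13μC, V=2.60V)
Op 1: CLOSE 2-3: Q_total=19.00, C_total=6.00, V=3.17; Q2=3.17, Q3=15.83; dissipated=4.817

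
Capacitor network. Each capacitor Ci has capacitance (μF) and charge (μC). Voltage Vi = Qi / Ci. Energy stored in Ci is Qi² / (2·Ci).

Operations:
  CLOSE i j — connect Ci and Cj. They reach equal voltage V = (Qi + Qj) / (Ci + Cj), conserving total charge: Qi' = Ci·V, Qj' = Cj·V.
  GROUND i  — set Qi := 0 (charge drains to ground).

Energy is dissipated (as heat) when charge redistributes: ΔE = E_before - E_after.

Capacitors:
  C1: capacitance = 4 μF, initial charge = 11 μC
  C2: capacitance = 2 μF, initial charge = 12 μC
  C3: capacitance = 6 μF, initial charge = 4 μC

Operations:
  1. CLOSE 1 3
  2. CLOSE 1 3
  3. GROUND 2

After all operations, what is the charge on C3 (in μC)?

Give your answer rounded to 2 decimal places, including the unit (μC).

Answer: 9.00 μC

Derivation:
Initial: C1(4μF, Q=11μC, V=2.75V), C2(2μF, Q=12μC, V=6.00V), C3(6μF, Q=4μC, V=0.67V)
Op 1: CLOSE 1-3: Q_total=15.00, C_total=10.00, V=1.50; Q1=6.00, Q3=9.00; dissipated=5.208
Op 2: CLOSE 1-3: Q_total=15.00, C_total=10.00, V=1.50; Q1=6.00, Q3=9.00; dissipated=0.000
Op 3: GROUND 2: Q2=0; energy lost=36.000
Final charges: Q1=6.00, Q2=0.00, Q3=9.00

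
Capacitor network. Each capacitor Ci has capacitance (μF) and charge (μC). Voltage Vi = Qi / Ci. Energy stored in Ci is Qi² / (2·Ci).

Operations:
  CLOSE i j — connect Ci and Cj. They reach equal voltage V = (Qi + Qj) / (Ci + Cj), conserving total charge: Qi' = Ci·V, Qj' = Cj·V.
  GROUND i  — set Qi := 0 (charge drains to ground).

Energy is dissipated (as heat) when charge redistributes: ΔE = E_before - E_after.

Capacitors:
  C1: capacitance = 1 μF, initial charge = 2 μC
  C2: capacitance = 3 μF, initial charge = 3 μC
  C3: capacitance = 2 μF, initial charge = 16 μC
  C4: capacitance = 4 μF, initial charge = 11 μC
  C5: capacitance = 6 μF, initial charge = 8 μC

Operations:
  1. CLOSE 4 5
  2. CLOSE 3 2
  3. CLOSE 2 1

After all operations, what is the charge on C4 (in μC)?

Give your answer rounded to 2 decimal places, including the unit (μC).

Initial: C1(1μF, Q=2μC, V=2.00V), C2(3μF, Q=3μC, V=1.00V), C3(2μF, Q=16μC, V=8.00V), C4(4μF, Q=11μC, V=2.75V), C5(6μF, Q=8μC, V=1.33V)
Op 1: CLOSE 4-5: Q_total=19.00, C_total=10.00, V=1.90; Q4=7.60, Q5=11.40; dissipated=2.408
Op 2: CLOSE 3-2: Q_total=19.00, C_total=5.00, V=3.80; Q3=7.60, Q2=11.40; dissipated=29.400
Op 3: CLOSE 2-1: Q_total=13.40, C_total=4.00, V=3.35; Q2=10.05, Q1=3.35; dissipated=1.215
Final charges: Q1=3.35, Q2=10.05, Q3=7.60, Q4=7.60, Q5=11.40

Answer: 7.60 μC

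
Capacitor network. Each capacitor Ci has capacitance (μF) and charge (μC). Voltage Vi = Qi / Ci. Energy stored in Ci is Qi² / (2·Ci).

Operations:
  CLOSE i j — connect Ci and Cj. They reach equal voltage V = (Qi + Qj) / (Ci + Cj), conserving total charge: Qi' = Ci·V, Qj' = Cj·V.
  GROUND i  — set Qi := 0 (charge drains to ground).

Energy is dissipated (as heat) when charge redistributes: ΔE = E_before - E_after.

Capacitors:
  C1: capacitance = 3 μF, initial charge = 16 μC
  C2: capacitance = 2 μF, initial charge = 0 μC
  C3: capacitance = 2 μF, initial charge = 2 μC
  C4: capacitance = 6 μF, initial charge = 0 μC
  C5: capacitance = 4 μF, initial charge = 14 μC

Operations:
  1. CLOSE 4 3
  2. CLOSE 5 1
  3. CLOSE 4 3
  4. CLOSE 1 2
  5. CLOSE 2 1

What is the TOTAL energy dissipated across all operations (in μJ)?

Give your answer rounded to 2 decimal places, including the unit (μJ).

Initial: C1(3μF, Q=16μC, V=5.33V), C2(2μF, Q=0μC, V=0.00V), C3(2μF, Q=2μC, V=1.00V), C4(6μF, Q=0μC, V=0.00V), C5(4μF, Q=14μC, V=3.50V)
Op 1: CLOSE 4-3: Q_total=2.00, C_total=8.00, V=0.25; Q4=1.50, Q3=0.50; dissipated=0.750
Op 2: CLOSE 5-1: Q_total=30.00, C_total=7.00, V=4.29; Q5=17.14, Q1=12.86; dissipated=2.881
Op 3: CLOSE 4-3: Q_total=2.00, C_total=8.00, V=0.25; Q4=1.50, Q3=0.50; dissipated=0.000
Op 4: CLOSE 1-2: Q_total=12.86, C_total=5.00, V=2.57; Q1=7.71, Q2=5.14; dissipated=11.020
Op 5: CLOSE 2-1: Q_total=12.86, C_total=5.00, V=2.57; Q2=5.14, Q1=7.71; dissipated=0.000
Total dissipated: 14.651 μJ

Answer: 14.65 μJ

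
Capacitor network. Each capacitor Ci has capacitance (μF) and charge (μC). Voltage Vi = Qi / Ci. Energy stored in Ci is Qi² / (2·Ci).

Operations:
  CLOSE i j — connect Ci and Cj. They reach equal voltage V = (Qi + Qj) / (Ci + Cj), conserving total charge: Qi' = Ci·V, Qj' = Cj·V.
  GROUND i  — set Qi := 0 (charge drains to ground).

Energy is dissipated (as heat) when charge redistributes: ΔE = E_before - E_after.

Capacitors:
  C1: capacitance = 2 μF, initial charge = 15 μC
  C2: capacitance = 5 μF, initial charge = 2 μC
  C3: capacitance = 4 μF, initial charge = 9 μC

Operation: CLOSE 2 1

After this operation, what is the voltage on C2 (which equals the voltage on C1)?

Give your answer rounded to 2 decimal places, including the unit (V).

Initial: C1(2μF, Q=15μC, V=7.50V), C2(5μF, Q=2μC, V=0.40V), C3(4μF, Q=9μC, V=2.25V)
Op 1: CLOSE 2-1: Q_total=17.00, C_total=7.00, V=2.43; Q2=12.14, Q1=4.86; dissipated=36.007

Answer: 2.43 V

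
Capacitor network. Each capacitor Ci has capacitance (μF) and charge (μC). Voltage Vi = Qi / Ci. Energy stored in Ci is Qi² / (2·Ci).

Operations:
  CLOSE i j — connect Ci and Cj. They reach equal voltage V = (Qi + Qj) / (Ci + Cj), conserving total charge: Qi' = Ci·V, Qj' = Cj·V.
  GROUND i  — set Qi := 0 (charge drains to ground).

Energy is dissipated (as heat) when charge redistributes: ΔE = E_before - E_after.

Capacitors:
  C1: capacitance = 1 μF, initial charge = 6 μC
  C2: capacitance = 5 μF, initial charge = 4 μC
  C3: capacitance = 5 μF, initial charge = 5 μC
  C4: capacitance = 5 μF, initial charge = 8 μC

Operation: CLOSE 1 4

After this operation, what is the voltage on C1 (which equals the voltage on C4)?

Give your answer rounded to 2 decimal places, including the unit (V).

Answer: 2.33 V

Derivation:
Initial: C1(1μF, Q=6μC, V=6.00V), C2(5μF, Q=4μC, V=0.80V), C3(5μF, Q=5μC, V=1.00V), C4(5μF, Q=8μC, V=1.60V)
Op 1: CLOSE 1-4: Q_total=14.00, C_total=6.00, V=2.33; Q1=2.33, Q4=11.67; dissipated=8.067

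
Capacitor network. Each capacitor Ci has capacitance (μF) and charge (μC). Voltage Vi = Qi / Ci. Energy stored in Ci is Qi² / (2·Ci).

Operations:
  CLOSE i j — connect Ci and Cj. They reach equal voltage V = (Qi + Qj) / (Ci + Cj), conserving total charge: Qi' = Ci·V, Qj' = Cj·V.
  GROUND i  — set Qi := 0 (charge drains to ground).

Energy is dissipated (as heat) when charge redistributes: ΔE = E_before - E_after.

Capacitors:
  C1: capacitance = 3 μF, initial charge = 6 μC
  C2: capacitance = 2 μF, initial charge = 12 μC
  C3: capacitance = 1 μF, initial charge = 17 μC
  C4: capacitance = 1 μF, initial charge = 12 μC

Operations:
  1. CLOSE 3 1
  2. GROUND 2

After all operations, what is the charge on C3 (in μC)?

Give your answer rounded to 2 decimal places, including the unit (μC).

Initial: C1(3μF, Q=6μC, V=2.00V), C2(2μF, Q=12μC, V=6.00V), C3(1μF, Q=17μC, V=17.00V), C4(1μF, Q=12μC, V=12.00V)
Op 1: CLOSE 3-1: Q_total=23.00, C_total=4.00, V=5.75; Q3=5.75, Q1=17.25; dissipated=84.375
Op 2: GROUND 2: Q2=0; energy lost=36.000
Final charges: Q1=17.25, Q2=0.00, Q3=5.75, Q4=12.00

Answer: 5.75 μC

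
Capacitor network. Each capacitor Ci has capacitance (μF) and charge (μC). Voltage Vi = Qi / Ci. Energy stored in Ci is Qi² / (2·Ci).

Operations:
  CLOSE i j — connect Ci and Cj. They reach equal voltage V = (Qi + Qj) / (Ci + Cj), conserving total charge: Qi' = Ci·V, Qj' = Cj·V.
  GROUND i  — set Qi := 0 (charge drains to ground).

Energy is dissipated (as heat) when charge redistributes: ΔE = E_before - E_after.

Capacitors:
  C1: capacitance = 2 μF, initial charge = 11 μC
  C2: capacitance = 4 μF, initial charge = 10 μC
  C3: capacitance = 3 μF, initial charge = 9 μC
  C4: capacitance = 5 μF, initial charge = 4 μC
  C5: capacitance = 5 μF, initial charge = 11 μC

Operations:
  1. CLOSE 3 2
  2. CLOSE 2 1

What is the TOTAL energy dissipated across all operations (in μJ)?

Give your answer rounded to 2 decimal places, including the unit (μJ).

Initial: C1(2μF, Q=11μC, V=5.50V), C2(4μF, Q=10μC, V=2.50V), C3(3μF, Q=9μC, V=3.00V), C4(5μF, Q=4μC, V=0.80V), C5(5μF, Q=11μC, V=2.20V)
Op 1: CLOSE 3-2: Q_total=19.00, C_total=7.00, V=2.71; Q3=8.14, Q2=10.86; dissipated=0.214
Op 2: CLOSE 2-1: Q_total=21.86, C_total=6.00, V=3.64; Q2=14.57, Q1=7.29; dissipated=5.173
Total dissipated: 5.388 μJ

Answer: 5.39 μJ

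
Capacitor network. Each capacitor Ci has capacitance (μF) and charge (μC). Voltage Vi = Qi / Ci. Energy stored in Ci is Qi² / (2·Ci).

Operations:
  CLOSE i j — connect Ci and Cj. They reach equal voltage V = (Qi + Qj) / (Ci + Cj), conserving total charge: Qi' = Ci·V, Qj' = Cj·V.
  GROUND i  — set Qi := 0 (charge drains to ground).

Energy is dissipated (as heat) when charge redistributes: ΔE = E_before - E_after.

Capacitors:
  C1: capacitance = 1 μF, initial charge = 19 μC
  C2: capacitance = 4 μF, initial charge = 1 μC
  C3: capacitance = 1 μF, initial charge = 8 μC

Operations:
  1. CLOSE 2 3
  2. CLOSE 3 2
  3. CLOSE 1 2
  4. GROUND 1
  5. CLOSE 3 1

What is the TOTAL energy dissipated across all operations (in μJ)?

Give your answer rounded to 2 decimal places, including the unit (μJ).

Answer: 156.90 μJ

Derivation:
Initial: C1(1μF, Q=19μC, V=19.00V), C2(4μF, Q=1μC, V=0.25V), C3(1μF, Q=8μC, V=8.00V)
Op 1: CLOSE 2-3: Q_total=9.00, C_total=5.00, V=1.80; Q2=7.20, Q3=1.80; dissipated=24.025
Op 2: CLOSE 3-2: Q_total=9.00, C_total=5.00, V=1.80; Q3=1.80, Q2=7.20; dissipated=0.000
Op 3: CLOSE 1-2: Q_total=26.20, C_total=5.00, V=5.24; Q1=5.24, Q2=20.96; dissipated=118.336
Op 4: GROUND 1: Q1=0; energy lost=13.729
Op 5: CLOSE 3-1: Q_total=1.80, C_total=2.00, V=0.90; Q3=0.90, Q1=0.90; dissipated=0.810
Total dissipated: 156.900 μJ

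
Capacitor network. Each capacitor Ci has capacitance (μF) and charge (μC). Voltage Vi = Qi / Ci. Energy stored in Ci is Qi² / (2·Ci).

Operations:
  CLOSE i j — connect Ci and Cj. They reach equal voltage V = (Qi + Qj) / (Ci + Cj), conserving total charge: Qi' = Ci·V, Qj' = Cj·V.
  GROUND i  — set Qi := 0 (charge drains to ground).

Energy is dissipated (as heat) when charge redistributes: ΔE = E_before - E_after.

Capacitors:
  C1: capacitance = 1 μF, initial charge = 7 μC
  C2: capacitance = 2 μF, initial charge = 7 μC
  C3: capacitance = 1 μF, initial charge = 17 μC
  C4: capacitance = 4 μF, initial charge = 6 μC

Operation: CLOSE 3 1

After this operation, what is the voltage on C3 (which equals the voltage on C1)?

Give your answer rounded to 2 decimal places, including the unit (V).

Answer: 12.00 V

Derivation:
Initial: C1(1μF, Q=7μC, V=7.00V), C2(2μF, Q=7μC, V=3.50V), C3(1μF, Q=17μC, V=17.00V), C4(4μF, Q=6μC, V=1.50V)
Op 1: CLOSE 3-1: Q_total=24.00, C_total=2.00, V=12.00; Q3=12.00, Q1=12.00; dissipated=25.000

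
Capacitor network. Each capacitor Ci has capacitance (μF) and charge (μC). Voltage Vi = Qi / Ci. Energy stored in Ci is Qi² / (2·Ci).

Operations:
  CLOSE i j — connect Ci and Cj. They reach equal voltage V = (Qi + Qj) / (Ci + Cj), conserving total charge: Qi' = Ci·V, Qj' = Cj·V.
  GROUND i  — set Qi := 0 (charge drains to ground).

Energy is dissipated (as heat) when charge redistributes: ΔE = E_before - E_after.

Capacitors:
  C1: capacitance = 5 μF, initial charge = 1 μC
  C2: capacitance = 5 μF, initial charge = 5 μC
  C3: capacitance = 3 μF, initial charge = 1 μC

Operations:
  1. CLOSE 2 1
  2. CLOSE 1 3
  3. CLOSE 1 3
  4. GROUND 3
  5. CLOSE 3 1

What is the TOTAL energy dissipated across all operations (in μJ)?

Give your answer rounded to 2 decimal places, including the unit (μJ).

Answer: 1.48 μJ

Derivation:
Initial: C1(5μF, Q=1μC, V=0.20V), C2(5μF, Q=5μC, V=1.00V), C3(3μF, Q=1μC, V=0.33V)
Op 1: CLOSE 2-1: Q_total=6.00, C_total=10.00, V=0.60; Q2=3.00, Q1=3.00; dissipated=0.800
Op 2: CLOSE 1-3: Q_total=4.00, C_total=8.00, V=0.50; Q1=2.50, Q3=1.50; dissipated=0.067
Op 3: CLOSE 1-3: Q_total=4.00, C_total=8.00, V=0.50; Q1=2.50, Q3=1.50; dissipated=0.000
Op 4: GROUND 3: Q3=0; energy lost=0.375
Op 5: CLOSE 3-1: Q_total=2.50, C_total=8.00, V=0.31; Q3=0.94, Q1=1.56; dissipated=0.234
Total dissipated: 1.476 μJ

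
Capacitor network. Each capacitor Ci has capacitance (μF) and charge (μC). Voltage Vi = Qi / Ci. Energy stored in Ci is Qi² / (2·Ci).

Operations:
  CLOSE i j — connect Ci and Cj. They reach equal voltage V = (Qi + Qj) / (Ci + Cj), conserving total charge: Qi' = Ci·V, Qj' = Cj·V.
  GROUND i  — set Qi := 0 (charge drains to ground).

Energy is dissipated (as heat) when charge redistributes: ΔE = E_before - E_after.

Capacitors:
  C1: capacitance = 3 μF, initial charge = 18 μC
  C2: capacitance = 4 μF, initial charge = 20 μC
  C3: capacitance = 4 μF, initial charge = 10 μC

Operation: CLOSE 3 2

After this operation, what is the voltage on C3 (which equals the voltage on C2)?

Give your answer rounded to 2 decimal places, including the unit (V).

Answer: 3.75 V

Derivation:
Initial: C1(3μF, Q=18μC, V=6.00V), C2(4μF, Q=20μC, V=5.00V), C3(4μF, Q=10μC, V=2.50V)
Op 1: CLOSE 3-2: Q_total=30.00, C_total=8.00, V=3.75; Q3=15.00, Q2=15.00; dissipated=6.250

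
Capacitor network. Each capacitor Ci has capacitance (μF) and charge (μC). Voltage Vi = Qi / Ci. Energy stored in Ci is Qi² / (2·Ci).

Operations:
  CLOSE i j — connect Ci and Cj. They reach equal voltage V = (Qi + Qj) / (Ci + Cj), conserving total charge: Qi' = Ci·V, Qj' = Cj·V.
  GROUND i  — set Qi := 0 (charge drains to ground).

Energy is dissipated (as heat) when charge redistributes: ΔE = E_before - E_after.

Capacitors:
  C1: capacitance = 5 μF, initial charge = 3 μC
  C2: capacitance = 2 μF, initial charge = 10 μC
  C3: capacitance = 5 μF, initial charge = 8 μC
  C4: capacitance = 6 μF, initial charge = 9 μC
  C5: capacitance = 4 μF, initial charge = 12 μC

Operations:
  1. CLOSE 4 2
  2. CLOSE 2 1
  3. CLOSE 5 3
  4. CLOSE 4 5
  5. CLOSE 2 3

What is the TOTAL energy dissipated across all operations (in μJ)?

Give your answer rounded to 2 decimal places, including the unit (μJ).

Initial: C1(5μF, Q=3μC, V=0.60V), C2(2μF, Q=10μC, V=5.00V), C3(5μF, Q=8μC, V=1.60V), C4(6μF, Q=9μC, V=1.50V), C5(4μF, Q=12μC, V=3.00V)
Op 1: CLOSE 4-2: Q_total=19.00, C_total=8.00, V=2.38; Q4=14.25, Q2=4.75; dissipated=9.188
Op 2: CLOSE 2-1: Q_total=7.75, C_total=7.00, V=1.11; Q2=2.21, Q1=5.54; dissipated=2.250
Op 3: CLOSE 5-3: Q_total=20.00, C_total=9.00, V=2.22; Q5=8.89, Q3=11.11; dissipated=2.178
Op 4: CLOSE 4-5: Q_total=23.14, C_total=10.00, V=2.31; Q4=13.88, Q5=9.26; dissipated=0.028
Op 5: CLOSE 2-3: Q_total=13.33, C_total=7.00, V=1.90; Q2=3.81, Q3=9.52; dissipated=0.888
Total dissipated: 14.532 μJ

Answer: 14.53 μJ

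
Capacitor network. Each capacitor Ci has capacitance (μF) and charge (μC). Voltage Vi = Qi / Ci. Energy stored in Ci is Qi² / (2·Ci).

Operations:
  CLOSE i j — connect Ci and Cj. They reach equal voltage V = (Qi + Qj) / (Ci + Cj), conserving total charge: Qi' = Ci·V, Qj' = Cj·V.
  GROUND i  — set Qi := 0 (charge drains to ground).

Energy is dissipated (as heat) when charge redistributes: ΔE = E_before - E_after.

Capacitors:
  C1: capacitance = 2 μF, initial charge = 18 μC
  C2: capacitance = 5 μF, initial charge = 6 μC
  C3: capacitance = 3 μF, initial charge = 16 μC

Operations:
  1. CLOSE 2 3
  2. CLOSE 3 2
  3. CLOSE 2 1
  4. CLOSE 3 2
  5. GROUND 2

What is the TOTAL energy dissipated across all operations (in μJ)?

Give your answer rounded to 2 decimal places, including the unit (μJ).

Answer: 84.27 μJ

Derivation:
Initial: C1(2μF, Q=18μC, V=9.00V), C2(5μF, Q=6μC, V=1.20V), C3(3μF, Q=16μC, V=5.33V)
Op 1: CLOSE 2-3: Q_total=22.00, C_total=8.00, V=2.75; Q2=13.75, Q3=8.25; dissipated=16.017
Op 2: CLOSE 3-2: Q_total=22.00, C_total=8.00, V=2.75; Q3=8.25, Q2=13.75; dissipated=0.000
Op 3: CLOSE 2-1: Q_total=31.75, C_total=7.00, V=4.54; Q2=22.68, Q1=9.07; dissipated=27.902
Op 4: CLOSE 3-2: Q_total=30.93, C_total=8.00, V=3.87; Q3=11.60, Q2=19.33; dissipated=2.989
Op 5: GROUND 2: Q2=0; energy lost=37.366
Total dissipated: 84.274 μJ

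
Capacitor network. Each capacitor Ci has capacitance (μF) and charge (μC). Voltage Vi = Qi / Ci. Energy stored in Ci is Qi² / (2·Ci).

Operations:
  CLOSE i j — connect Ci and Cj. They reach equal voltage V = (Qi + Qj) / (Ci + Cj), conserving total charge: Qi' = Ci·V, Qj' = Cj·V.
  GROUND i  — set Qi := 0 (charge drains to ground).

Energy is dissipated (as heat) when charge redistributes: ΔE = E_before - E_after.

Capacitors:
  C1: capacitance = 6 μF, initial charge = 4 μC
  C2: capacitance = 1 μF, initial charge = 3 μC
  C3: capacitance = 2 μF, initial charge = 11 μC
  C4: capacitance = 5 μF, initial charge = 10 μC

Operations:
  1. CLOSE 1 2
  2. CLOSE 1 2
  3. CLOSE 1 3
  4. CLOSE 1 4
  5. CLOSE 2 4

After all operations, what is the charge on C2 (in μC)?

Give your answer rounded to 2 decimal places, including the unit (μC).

Initial: C1(6μF, Q=4μC, V=0.67V), C2(1μF, Q=3μC, V=3.00V), C3(2μF, Q=11μC, V=5.50V), C4(5μF, Q=10μC, V=2.00V)
Op 1: CLOSE 1-2: Q_total=7.00, C_total=7.00, V=1.00; Q1=6.00, Q2=1.00; dissipated=2.333
Op 2: CLOSE 1-2: Q_total=7.00, C_total=7.00, V=1.00; Q1=6.00, Q2=1.00; dissipated=0.000
Op 3: CLOSE 1-3: Q_total=17.00, C_total=8.00, V=2.12; Q1=12.75, Q3=4.25; dissipated=15.188
Op 4: CLOSE 1-4: Q_total=22.75, C_total=11.00, V=2.07; Q1=12.41, Q4=10.34; dissipated=0.021
Op 5: CLOSE 2-4: Q_total=11.34, C_total=6.00, V=1.89; Q2=1.89, Q4=9.45; dissipated=0.475
Final charges: Q1=12.41, Q2=1.89, Q3=4.25, Q4=9.45

Answer: 1.89 μC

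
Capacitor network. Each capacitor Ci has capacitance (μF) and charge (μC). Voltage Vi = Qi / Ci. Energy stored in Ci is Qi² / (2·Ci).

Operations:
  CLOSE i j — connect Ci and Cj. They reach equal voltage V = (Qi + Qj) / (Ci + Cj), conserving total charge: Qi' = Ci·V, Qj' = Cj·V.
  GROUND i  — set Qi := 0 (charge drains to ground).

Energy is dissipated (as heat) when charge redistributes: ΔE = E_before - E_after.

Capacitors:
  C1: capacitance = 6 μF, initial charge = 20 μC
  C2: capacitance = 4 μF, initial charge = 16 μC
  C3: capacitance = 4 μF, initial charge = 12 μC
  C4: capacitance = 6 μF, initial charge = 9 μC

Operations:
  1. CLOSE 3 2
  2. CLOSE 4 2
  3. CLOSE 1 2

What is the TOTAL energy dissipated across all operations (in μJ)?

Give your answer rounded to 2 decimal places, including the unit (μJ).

Initial: C1(6μF, Q=20μC, V=3.33V), C2(4μF, Q=16μC, V=4.00V), C3(4μF, Q=12μC, V=3.00V), C4(6μF, Q=9μC, V=1.50V)
Op 1: CLOSE 3-2: Q_total=28.00, C_total=8.00, V=3.50; Q3=14.00, Q2=14.00; dissipated=1.000
Op 2: CLOSE 4-2: Q_total=23.00, C_total=10.00, V=2.30; Q4=13.80, Q2=9.20; dissipated=4.800
Op 3: CLOSE 1-2: Q_total=29.20, C_total=10.00, V=2.92; Q1=17.52, Q2=11.68; dissipated=1.281
Total dissipated: 7.081 μJ

Answer: 7.08 μJ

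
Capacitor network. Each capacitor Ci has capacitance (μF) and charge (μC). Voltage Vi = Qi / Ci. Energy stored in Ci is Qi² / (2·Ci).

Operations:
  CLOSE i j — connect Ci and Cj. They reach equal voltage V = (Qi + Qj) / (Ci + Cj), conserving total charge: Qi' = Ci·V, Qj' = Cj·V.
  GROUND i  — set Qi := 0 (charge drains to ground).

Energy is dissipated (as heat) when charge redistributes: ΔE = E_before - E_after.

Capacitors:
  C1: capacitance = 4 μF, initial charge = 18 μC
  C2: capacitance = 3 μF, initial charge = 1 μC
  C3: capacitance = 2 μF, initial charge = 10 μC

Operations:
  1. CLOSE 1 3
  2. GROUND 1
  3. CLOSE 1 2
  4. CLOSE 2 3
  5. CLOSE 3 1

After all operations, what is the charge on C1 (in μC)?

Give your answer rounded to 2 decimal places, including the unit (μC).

Initial: C1(4μF, Q=18μC, V=4.50V), C2(3μF, Q=1μC, V=0.33V), C3(2μF, Q=10μC, V=5.00V)
Op 1: CLOSE 1-3: Q_total=28.00, C_total=6.00, V=4.67; Q1=18.67, Q3=9.33; dissipated=0.167
Op 2: GROUND 1: Q1=0; energy lost=43.556
Op 3: CLOSE 1-2: Q_total=1.00, C_total=7.00, V=0.14; Q1=0.57, Q2=0.43; dissipated=0.095
Op 4: CLOSE 2-3: Q_total=9.76, C_total=5.00, V=1.95; Q2=5.86, Q3=3.90; dissipated=12.279
Op 5: CLOSE 3-1: Q_total=4.48, C_total=6.00, V=0.75; Q3=1.49, Q1=2.98; dissipated=2.183
Final charges: Q1=2.98, Q2=5.86, Q3=1.49

Answer: 2.98 μC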